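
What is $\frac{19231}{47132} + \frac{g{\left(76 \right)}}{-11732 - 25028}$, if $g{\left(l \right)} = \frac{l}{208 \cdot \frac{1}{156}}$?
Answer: $\frac{176061259}{433143080} \approx 0.40647$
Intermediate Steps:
$g{\left(l \right)} = \frac{3 l}{4}$ ($g{\left(l \right)} = \frac{l}{208 \cdot \frac{1}{156}} = \frac{l}{\frac{4}{3}} = l \frac{3}{4} = \frac{3 l}{4}$)
$\frac{19231}{47132} + \frac{g{\left(76 \right)}}{-11732 - 25028} = \frac{19231}{47132} + \frac{\frac{3}{4} \cdot 76}{-11732 - 25028} = 19231 \cdot \frac{1}{47132} + \frac{57}{-36760} = \frac{19231}{47132} + 57 \left(- \frac{1}{36760}\right) = \frac{19231}{47132} - \frac{57}{36760} = \frac{176061259}{433143080}$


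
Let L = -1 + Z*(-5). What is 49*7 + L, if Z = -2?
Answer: 352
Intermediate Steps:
L = 9 (L = -1 - 2*(-5) = -1 + 10 = 9)
49*7 + L = 49*7 + 9 = 343 + 9 = 352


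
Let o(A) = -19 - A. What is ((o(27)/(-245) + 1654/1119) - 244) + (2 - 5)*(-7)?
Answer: -60679861/274155 ≈ -221.33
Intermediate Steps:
((o(27)/(-245) + 1654/1119) - 244) + (2 - 5)*(-7) = (((-19 - 1*27)/(-245) + 1654/1119) - 244) + (2 - 5)*(-7) = (((-19 - 27)*(-1/245) + 1654*(1/1119)) - 244) - 3*(-7) = ((-46*(-1/245) + 1654/1119) - 244) + 21 = ((46/245 + 1654/1119) - 244) + 21 = (456704/274155 - 244) + 21 = -66437116/274155 + 21 = -60679861/274155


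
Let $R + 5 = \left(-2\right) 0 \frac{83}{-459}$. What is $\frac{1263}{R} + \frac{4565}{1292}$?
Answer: $- \frac{1608971}{6460} \approx -249.07$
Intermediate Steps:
$R = -5$ ($R = -5 + \left(-2\right) 0 \frac{83}{-459} = -5 + 0 \cdot 83 \left(- \frac{1}{459}\right) = -5 + 0 \left(- \frac{83}{459}\right) = -5 + 0 = -5$)
$\frac{1263}{R} + \frac{4565}{1292} = \frac{1263}{-5} + \frac{4565}{1292} = 1263 \left(- \frac{1}{5}\right) + 4565 \cdot \frac{1}{1292} = - \frac{1263}{5} + \frac{4565}{1292} = - \frac{1608971}{6460}$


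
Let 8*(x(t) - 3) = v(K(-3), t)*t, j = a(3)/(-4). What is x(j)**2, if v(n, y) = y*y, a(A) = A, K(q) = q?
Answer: 2277081/262144 ≈ 8.6864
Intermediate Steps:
v(n, y) = y**2
j = -3/4 (j = 3/(-4) = 3*(-1/4) = -3/4 ≈ -0.75000)
x(t) = 3 + t**3/8 (x(t) = 3 + (t**2*t)/8 = 3 + t**3/8)
x(j)**2 = (3 + (-3/4)**3/8)**2 = (3 + (1/8)*(-27/64))**2 = (3 - 27/512)**2 = (1509/512)**2 = 2277081/262144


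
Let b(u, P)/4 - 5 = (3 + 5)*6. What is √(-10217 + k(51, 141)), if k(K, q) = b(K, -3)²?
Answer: 11*√287 ≈ 186.35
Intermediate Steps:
b(u, P) = 212 (b(u, P) = 20 + 4*((3 + 5)*6) = 20 + 4*(8*6) = 20 + 4*48 = 20 + 192 = 212)
k(K, q) = 44944 (k(K, q) = 212² = 44944)
√(-10217 + k(51, 141)) = √(-10217 + 44944) = √34727 = 11*√287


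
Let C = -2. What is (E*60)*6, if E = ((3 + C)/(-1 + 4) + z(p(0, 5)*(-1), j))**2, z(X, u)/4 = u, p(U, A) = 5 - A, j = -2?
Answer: 21160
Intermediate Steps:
z(X, u) = 4*u
E = 529/9 (E = ((3 - 2)/(-1 + 4) + 4*(-2))**2 = (1/3 - 8)**2 = (-23/3)**2 = 529/9 ≈ 58.778)
(E*60)*6 = ((529/9)*60)*6 = (10580/3)*6 = 21160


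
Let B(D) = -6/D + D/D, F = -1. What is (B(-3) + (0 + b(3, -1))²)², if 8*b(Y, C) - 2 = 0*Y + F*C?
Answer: 40401/4096 ≈ 9.8635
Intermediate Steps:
b(Y, C) = ¼ - C/8 (b(Y, C) = ¼ + (0*Y - C)/8 = ¼ + (0 - C)/8 = ¼ + (-C)/8 = ¼ - C/8)
B(D) = 1 - 6/D (B(D) = -6/D + 1 = 1 - 6/D)
(B(-3) + (0 + b(3, -1))²)² = ((-6 - 3)/(-3) + (0 + (¼ - ⅛*(-1)))²)² = (-⅓*(-9) + (0 + (¼ + ⅛))²)² = (3 + (0 + 3/8)²)² = (3 + (3/8)²)² = (3 + 9/64)² = (201/64)² = 40401/4096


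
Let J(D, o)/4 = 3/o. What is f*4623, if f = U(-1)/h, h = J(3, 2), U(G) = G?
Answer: -1541/2 ≈ -770.50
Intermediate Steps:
J(D, o) = 12/o (J(D, o) = 4*(3/o) = 12/o)
h = 6 (h = 12/2 = 12*(½) = 6)
f = -⅙ (f = -1/6 = -1*⅙ = -⅙ ≈ -0.16667)
f*4623 = -⅙*4623 = -1541/2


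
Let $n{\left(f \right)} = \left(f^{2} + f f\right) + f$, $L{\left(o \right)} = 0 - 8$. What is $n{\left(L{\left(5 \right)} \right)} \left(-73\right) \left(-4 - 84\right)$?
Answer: $770880$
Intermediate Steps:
$L{\left(o \right)} = -8$ ($L{\left(o \right)} = 0 - 8 = -8$)
$n{\left(f \right)} = f + 2 f^{2}$ ($n{\left(f \right)} = \left(f^{2} + f^{2}\right) + f = 2 f^{2} + f = f + 2 f^{2}$)
$n{\left(L{\left(5 \right)} \right)} \left(-73\right) \left(-4 - 84\right) = - 8 \left(1 + 2 \left(-8\right)\right) \left(-73\right) \left(-4 - 84\right) = - 8 \left(1 - 16\right) \left(-73\right) \left(-4 - 84\right) = \left(-8\right) \left(-15\right) \left(-73\right) \left(-88\right) = 120 \left(-73\right) \left(-88\right) = \left(-8760\right) \left(-88\right) = 770880$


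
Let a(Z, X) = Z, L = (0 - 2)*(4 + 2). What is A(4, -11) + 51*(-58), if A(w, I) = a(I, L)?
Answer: -2969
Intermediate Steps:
L = -12 (L = -2*6 = -12)
A(w, I) = I
A(4, -11) + 51*(-58) = -11 + 51*(-58) = -11 - 2958 = -2969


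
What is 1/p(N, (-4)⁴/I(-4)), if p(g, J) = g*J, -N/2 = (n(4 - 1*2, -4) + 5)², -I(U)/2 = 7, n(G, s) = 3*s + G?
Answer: 7/6400 ≈ 0.0010937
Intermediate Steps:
n(G, s) = G + 3*s
I(U) = -14 (I(U) = -2*7 = -14)
N = -50 (N = -2*(((4 - 1*2) + 3*(-4)) + 5)² = -2*(((4 - 2) - 12) + 5)² = -2*((2 - 12) + 5)² = -2*(-10 + 5)² = -2*(-5)² = -2*25 = -50)
p(g, J) = J*g
1/p(N, (-4)⁴/I(-4)) = 1/(((-4)⁴/(-14))*(-50)) = 1/((256*(-1/14))*(-50)) = 1/(-128/7*(-50)) = 1/(6400/7) = 7/6400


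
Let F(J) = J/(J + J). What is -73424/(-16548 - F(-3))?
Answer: 146848/33097 ≈ 4.4369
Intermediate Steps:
F(J) = 1/2 (F(J) = J/((2*J)) = J*(1/(2*J)) = 1/2)
-73424/(-16548 - F(-3)) = -73424/(-16548 - 1*1/2) = -73424/(-16548 - 1/2) = -73424/(-33097/2) = -73424*(-2/33097) = 146848/33097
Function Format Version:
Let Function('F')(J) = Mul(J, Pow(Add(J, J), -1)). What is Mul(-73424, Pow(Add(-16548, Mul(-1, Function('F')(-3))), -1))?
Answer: Rational(146848, 33097) ≈ 4.4369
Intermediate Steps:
Function('F')(J) = Rational(1, 2) (Function('F')(J) = Mul(J, Pow(Mul(2, J), -1)) = Mul(J, Mul(Rational(1, 2), Pow(J, -1))) = Rational(1, 2))
Mul(-73424, Pow(Add(-16548, Mul(-1, Function('F')(-3))), -1)) = Mul(-73424, Pow(Add(-16548, Mul(-1, Rational(1, 2))), -1)) = Mul(-73424, Pow(Add(-16548, Rational(-1, 2)), -1)) = Mul(-73424, Pow(Rational(-33097, 2), -1)) = Mul(-73424, Rational(-2, 33097)) = Rational(146848, 33097)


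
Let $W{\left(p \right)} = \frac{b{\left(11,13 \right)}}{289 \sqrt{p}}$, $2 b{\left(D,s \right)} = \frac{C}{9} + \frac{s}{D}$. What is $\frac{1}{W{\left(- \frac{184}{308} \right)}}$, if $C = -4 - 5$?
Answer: $\frac{289 i \sqrt{3542}}{7} \approx 2457.1 i$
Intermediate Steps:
$C = -9$
$b{\left(D,s \right)} = - \frac{1}{2} + \frac{s}{2 D}$ ($b{\left(D,s \right)} = \frac{- \frac{9}{9} + \frac{s}{D}}{2} = \frac{\left(-9\right) \frac{1}{9} + \frac{s}{D}}{2} = \frac{-1 + \frac{s}{D}}{2} = - \frac{1}{2} + \frac{s}{2 D}$)
$W{\left(p \right)} = \frac{1}{3179 \sqrt{p}}$ ($W{\left(p \right)} = \frac{\frac{1}{2} \cdot \frac{1}{11} \left(13 - 11\right)}{289 \sqrt{p}} = \frac{1}{2} \cdot \frac{1}{11} \left(13 - 11\right) \frac{1}{289 \sqrt{p}} = \frac{1}{2} \cdot \frac{1}{11} \cdot 2 \frac{1}{289 \sqrt{p}} = \frac{\frac{1}{289} \frac{1}{\sqrt{p}}}{11} = \frac{1}{3179 \sqrt{p}}$)
$\frac{1}{W{\left(- \frac{184}{308} \right)}} = \frac{1}{\frac{1}{3179} \frac{1}{\sqrt{- \frac{184}{308}}}} = \frac{1}{\frac{1}{3179} \frac{1}{\sqrt{\left(-184\right) \frac{1}{308}}}} = \frac{1}{\frac{1}{3179} \frac{1}{\sqrt{- \frac{46}{77}}}} = \frac{1}{\frac{1}{3179} \left(- \frac{i \sqrt{3542}}{46}\right)} = \frac{1}{\left(- \frac{1}{146234}\right) i \sqrt{3542}} = \frac{289 i \sqrt{3542}}{7}$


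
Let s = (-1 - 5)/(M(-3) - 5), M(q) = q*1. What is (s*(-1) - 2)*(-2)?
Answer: 11/2 ≈ 5.5000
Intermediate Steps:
M(q) = q
s = 3/4 (s = (-1 - 5)/(-3 - 5) = -6/(-8) = -6*(-1/8) = 3/4 ≈ 0.75000)
(s*(-1) - 2)*(-2) = ((3/4)*(-1) - 2)*(-2) = (-3/4 - 2)*(-2) = -11/4*(-2) = 11/2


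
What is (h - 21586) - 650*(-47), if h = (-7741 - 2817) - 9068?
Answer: -10662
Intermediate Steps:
h = -19626 (h = -10558 - 9068 = -19626)
(h - 21586) - 650*(-47) = (-19626 - 21586) - 650*(-47) = -41212 + 30550 = -10662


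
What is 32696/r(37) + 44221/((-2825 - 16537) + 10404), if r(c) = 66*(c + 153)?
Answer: -21803381/9361110 ≈ -2.3291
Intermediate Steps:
r(c) = 10098 + 66*c (r(c) = 66*(153 + c) = 10098 + 66*c)
32696/r(37) + 44221/((-2825 - 16537) + 10404) = 32696/(10098 + 66*37) + 44221/((-2825 - 16537) + 10404) = 32696/(10098 + 2442) + 44221/(-19362 + 10404) = 32696/12540 + 44221/(-8958) = 32696*(1/12540) + 44221*(-1/8958) = 8174/3135 - 44221/8958 = -21803381/9361110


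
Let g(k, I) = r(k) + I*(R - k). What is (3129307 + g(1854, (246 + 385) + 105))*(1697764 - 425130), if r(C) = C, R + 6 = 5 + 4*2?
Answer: 2254813469546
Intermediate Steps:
R = 7 (R = -6 + (5 + 4*2) = -6 + (5 + 8) = -6 + 13 = 7)
g(k, I) = k + I*(7 - k)
(3129307 + g(1854, (246 + 385) + 105))*(1697764 - 425130) = (3129307 + (1854 + 7*((246 + 385) + 105) - 1*((246 + 385) + 105)*1854))*(1697764 - 425130) = (3129307 + (1854 + 7*(631 + 105) - 1*(631 + 105)*1854))*1272634 = (3129307 + (1854 + 7*736 - 1*736*1854))*1272634 = (3129307 + (1854 + 5152 - 1364544))*1272634 = (3129307 - 1357538)*1272634 = 1771769*1272634 = 2254813469546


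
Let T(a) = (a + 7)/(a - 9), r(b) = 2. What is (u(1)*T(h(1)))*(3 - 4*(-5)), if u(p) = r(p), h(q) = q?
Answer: -46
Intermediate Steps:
u(p) = 2
T(a) = (7 + a)/(-9 + a)
(u(1)*T(h(1)))*(3 - 4*(-5)) = (2*((7 + 1)/(-9 + 1)))*(3 - 4*(-5)) = (2*(8/(-8)))*(3 + 20) = (2*(-⅛*8))*23 = (2*(-1))*23 = -2*23 = -46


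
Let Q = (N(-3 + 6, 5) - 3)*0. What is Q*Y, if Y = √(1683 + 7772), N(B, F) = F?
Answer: 0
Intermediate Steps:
Y = √9455 ≈ 97.237
Q = 0 (Q = (5 - 3)*0 = 2*0 = 0)
Q*Y = 0*√9455 = 0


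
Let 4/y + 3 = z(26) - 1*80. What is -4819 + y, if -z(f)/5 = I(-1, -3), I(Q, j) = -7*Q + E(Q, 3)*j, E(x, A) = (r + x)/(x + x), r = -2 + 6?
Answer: -1354147/281 ≈ -4819.0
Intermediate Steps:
r = 4
E(x, A) = (4 + x)/(2*x) (E(x, A) = (4 + x)/(x + x) = (4 + x)/((2*x)) = (4 + x)*(1/(2*x)) = (4 + x)/(2*x))
I(Q, j) = -7*Q + j*(4 + Q)/(2*Q) (I(Q, j) = -7*Q + ((4 + Q)/(2*Q))*j = -7*Q + j*(4 + Q)/(2*Q))
z(f) = -115/2 (z(f) = -5*((1/2)*(-3) - 7*(-1) + 2*(-3)/(-1)) = -5*(-3/2 + 7 + 2*(-3)*(-1)) = -5*(-3/2 + 7 + 6) = -5*23/2 = -115/2)
y = -8/281 (y = 4/(-3 + (-115/2 - 1*80)) = 4/(-3 + (-115/2 - 80)) = 4/(-3 - 275/2) = 4/(-281/2) = 4*(-2/281) = -8/281 ≈ -0.028470)
-4819 + y = -4819 - 8/281 = -1354147/281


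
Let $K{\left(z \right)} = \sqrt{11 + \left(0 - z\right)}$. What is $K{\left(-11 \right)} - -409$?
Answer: $409 + \sqrt{22} \approx 413.69$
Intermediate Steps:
$K{\left(z \right)} = \sqrt{11 - z}$
$K{\left(-11 \right)} - -409 = \sqrt{11 - -11} - -409 = \sqrt{11 + 11} + 409 = \sqrt{22} + 409 = 409 + \sqrt{22}$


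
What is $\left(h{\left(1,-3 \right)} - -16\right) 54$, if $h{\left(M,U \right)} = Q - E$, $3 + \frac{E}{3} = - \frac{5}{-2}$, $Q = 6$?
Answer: $1269$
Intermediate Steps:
$E = - \frac{3}{2}$ ($E = -9 + 3 \left(- \frac{5}{-2}\right) = -9 + 3 \left(\left(-5\right) \left(- \frac{1}{2}\right)\right) = -9 + 3 \cdot \frac{5}{2} = -9 + \frac{15}{2} = - \frac{3}{2} \approx -1.5$)
$h{\left(M,U \right)} = \frac{15}{2}$ ($h{\left(M,U \right)} = 6 - - \frac{3}{2} = 6 + \frac{3}{2} = \frac{15}{2}$)
$\left(h{\left(1,-3 \right)} - -16\right) 54 = \left(\frac{15}{2} - -16\right) 54 = \left(\frac{15}{2} + \left(-48 + 64\right)\right) 54 = \left(\frac{15}{2} + 16\right) 54 = \frac{47}{2} \cdot 54 = 1269$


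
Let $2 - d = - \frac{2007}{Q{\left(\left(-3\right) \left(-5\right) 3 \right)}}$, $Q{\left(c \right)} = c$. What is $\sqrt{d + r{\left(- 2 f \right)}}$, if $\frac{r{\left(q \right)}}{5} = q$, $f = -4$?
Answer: $\frac{\sqrt{2165}}{5} \approx 9.3059$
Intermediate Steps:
$r{\left(q \right)} = 5 q$
$d = \frac{233}{5}$ ($d = 2 - - \frac{2007}{\left(-3\right) \left(-5\right) 3} = 2 - - \frac{2007}{15 \cdot 3} = 2 - - \frac{2007}{45} = 2 - \left(-2007\right) \frac{1}{45} = 2 - - \frac{223}{5} = 2 + \frac{223}{5} = \frac{233}{5} \approx 46.6$)
$\sqrt{d + r{\left(- 2 f \right)}} = \sqrt{\frac{233}{5} + 5 \left(\left(-2\right) \left(-4\right)\right)} = \sqrt{\frac{233}{5} + 5 \cdot 8} = \sqrt{\frac{233}{5} + 40} = \sqrt{\frac{433}{5}} = \frac{\sqrt{2165}}{5}$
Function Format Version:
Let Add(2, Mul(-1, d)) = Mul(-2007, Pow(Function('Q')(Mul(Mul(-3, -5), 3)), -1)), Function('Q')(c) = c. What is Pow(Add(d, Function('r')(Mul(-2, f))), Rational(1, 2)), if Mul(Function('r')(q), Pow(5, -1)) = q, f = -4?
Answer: Mul(Rational(1, 5), Pow(2165, Rational(1, 2))) ≈ 9.3059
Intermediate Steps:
Function('r')(q) = Mul(5, q)
d = Rational(233, 5) (d = Add(2, Mul(-1, Mul(-2007, Pow(Mul(Mul(-3, -5), 3), -1)))) = Add(2, Mul(-1, Mul(-2007, Pow(Mul(15, 3), -1)))) = Add(2, Mul(-1, Mul(-2007, Pow(45, -1)))) = Add(2, Mul(-1, Mul(-2007, Rational(1, 45)))) = Add(2, Mul(-1, Rational(-223, 5))) = Add(2, Rational(223, 5)) = Rational(233, 5) ≈ 46.600)
Pow(Add(d, Function('r')(Mul(-2, f))), Rational(1, 2)) = Pow(Add(Rational(233, 5), Mul(5, Mul(-2, -4))), Rational(1, 2)) = Pow(Add(Rational(233, 5), Mul(5, 8)), Rational(1, 2)) = Pow(Add(Rational(233, 5), 40), Rational(1, 2)) = Pow(Rational(433, 5), Rational(1, 2)) = Mul(Rational(1, 5), Pow(2165, Rational(1, 2)))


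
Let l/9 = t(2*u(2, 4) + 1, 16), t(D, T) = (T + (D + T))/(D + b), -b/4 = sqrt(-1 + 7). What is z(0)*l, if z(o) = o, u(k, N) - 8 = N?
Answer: 0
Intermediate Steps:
b = -4*sqrt(6) (b = -4*sqrt(-1 + 7) = -4*sqrt(6) ≈ -9.7980)
u(k, N) = 8 + N
t(D, T) = (D + 2*T)/(D - 4*sqrt(6)) (t(D, T) = (T + (D + T))/(D - 4*sqrt(6)) = (D + 2*T)/(D - 4*sqrt(6)))
l = 513/(25 - 4*sqrt(6)) (l = 9*(((2*(8 + 4) + 1) + 2*16)/((2*(8 + 4) + 1) - 4*sqrt(6))) = 9*(((2*12 + 1) + 32)/((2*12 + 1) - 4*sqrt(6))) = 9*(((24 + 1) + 32)/((24 + 1) - 4*sqrt(6))) = 9*((25 + 32)/(25 - 4*sqrt(6))) = 9*(57/(25 - 4*sqrt(6))) = 513/(25 - 4*sqrt(6)) ≈ 33.745)
z(0)*l = 0*(12825/529 + 2052*sqrt(6)/529) = 0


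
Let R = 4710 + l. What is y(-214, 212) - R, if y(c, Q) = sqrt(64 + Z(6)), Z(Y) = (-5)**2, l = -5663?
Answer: 953 + sqrt(89) ≈ 962.43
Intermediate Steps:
Z(Y) = 25
y(c, Q) = sqrt(89) (y(c, Q) = sqrt(64 + 25) = sqrt(89))
R = -953 (R = 4710 - 5663 = -953)
y(-214, 212) - R = sqrt(89) - 1*(-953) = sqrt(89) + 953 = 953 + sqrt(89)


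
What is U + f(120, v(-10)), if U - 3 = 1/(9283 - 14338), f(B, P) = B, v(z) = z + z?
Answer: 621764/5055 ≈ 123.00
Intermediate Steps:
v(z) = 2*z
U = 15164/5055 (U = 3 + 1/(9283 - 14338) = 3 + 1/(-5055) = 3 - 1/5055 = 15164/5055 ≈ 2.9998)
U + f(120, v(-10)) = 15164/5055 + 120 = 621764/5055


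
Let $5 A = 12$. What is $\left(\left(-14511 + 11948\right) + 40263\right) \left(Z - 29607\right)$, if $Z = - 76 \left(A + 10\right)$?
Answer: $-1151712380$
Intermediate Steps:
$A = \frac{12}{5}$ ($A = \frac{1}{5} \cdot 12 = \frac{12}{5} \approx 2.4$)
$Z = - \frac{4712}{5}$ ($Z = - 76 \left(\frac{12}{5} + 10\right) = \left(-76\right) \frac{62}{5} = - \frac{4712}{5} \approx -942.4$)
$\left(\left(-14511 + 11948\right) + 40263\right) \left(Z - 29607\right) = \left(\left(-14511 + 11948\right) + 40263\right) \left(- \frac{4712}{5} - 29607\right) = \left(-2563 + 40263\right) \left(- \frac{152747}{5}\right) = 37700 \left(- \frac{152747}{5}\right) = -1151712380$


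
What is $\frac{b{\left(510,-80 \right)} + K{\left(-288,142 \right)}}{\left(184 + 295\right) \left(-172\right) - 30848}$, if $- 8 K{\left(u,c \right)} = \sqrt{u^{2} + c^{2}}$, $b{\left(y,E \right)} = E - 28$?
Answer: $\frac{27}{28309} + \frac{\sqrt{25777}}{452944} \approx 0.0013082$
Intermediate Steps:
$b{\left(y,E \right)} = -28 + E$
$K{\left(u,c \right)} = - \frac{\sqrt{c^{2} + u^{2}}}{8}$ ($K{\left(u,c \right)} = - \frac{\sqrt{u^{2} + c^{2}}}{8} = - \frac{\sqrt{c^{2} + u^{2}}}{8}$)
$\frac{b{\left(510,-80 \right)} + K{\left(-288,142 \right)}}{\left(184 + 295\right) \left(-172\right) - 30848} = \frac{\left(-28 - 80\right) - \frac{\sqrt{142^{2} + \left(-288\right)^{2}}}{8}}{\left(184 + 295\right) \left(-172\right) - 30848} = \frac{-108 - \frac{\sqrt{20164 + 82944}}{8}}{479 \left(-172\right) - 30848} = \frac{-108 - \frac{\sqrt{103108}}{8}}{-82388 - 30848} = \frac{-108 - \frac{2 \sqrt{25777}}{8}}{-113236} = \left(-108 - \frac{\sqrt{25777}}{4}\right) \left(- \frac{1}{113236}\right) = \frac{27}{28309} + \frac{\sqrt{25777}}{452944}$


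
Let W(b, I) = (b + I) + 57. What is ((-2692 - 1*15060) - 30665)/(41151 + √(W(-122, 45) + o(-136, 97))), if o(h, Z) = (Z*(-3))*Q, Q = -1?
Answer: -1992407967/1693404530 + 48417*√271/1693404530 ≈ -1.1761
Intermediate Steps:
W(b, I) = 57 + I + b (W(b, I) = (I + b) + 57 = 57 + I + b)
o(h, Z) = 3*Z (o(h, Z) = (Z*(-3))*(-1) = -3*Z*(-1) = 3*Z)
((-2692 - 1*15060) - 30665)/(41151 + √(W(-122, 45) + o(-136, 97))) = ((-2692 - 1*15060) - 30665)/(41151 + √((57 + 45 - 122) + 3*97)) = ((-2692 - 15060) - 30665)/(41151 + √(-20 + 291)) = (-17752 - 30665)/(41151 + √271) = -48417/(41151 + √271)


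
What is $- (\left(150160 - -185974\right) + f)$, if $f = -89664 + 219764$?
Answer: $-466234$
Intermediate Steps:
$f = 130100$
$- (\left(150160 - -185974\right) + f) = - (\left(150160 - -185974\right) + 130100) = - (\left(150160 + 185974\right) + 130100) = - (336134 + 130100) = \left(-1\right) 466234 = -466234$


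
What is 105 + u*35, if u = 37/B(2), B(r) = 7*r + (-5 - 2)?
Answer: 290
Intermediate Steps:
B(r) = -7 + 7*r (B(r) = 7*r - 7 = -7 + 7*r)
u = 37/7 (u = 37/(-7 + 7*2) = 37/(-7 + 14) = 37/7 ≈ 5.2857)
105 + u*35 = 105 + (37/7)*35 = 105 + 185 = 290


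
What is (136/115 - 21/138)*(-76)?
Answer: -9006/115 ≈ -78.313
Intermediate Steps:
(136/115 - 21/138)*(-76) = (136*(1/115) - 21*1/138)*(-76) = (136/115 - 7/46)*(-76) = (237/230)*(-76) = -9006/115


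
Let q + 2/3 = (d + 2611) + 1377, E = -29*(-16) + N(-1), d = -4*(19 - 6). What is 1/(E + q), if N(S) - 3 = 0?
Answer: 3/13207 ≈ 0.00022715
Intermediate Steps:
d = -52 (d = -4*13 = -1*52 = -52)
N(S) = 3 (N(S) = 3 + 0 = 3)
E = 467 (E = -29*(-16) + 3 = 464 + 3 = 467)
q = 11806/3 (q = -2/3 + ((-52 + 2611) + 1377) = -2/3 + (2559 + 1377) = -2/3 + 3936 = 11806/3 ≈ 3935.3)
1/(E + q) = 1/(467 + 11806/3) = 1/(13207/3) = 3/13207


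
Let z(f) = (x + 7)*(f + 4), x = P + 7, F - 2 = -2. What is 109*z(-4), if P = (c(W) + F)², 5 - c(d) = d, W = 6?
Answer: 0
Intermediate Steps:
F = 0 (F = 2 - 2 = 0)
c(d) = 5 - d
P = 1 (P = ((5 - 1*6) + 0)² = ((5 - 6) + 0)² = (-1 + 0)² = (-1)² = 1)
x = 8 (x = 1 + 7 = 8)
z(f) = 60 + 15*f (z(f) = (8 + 7)*(f + 4) = 15*(4 + f) = 60 + 15*f)
109*z(-4) = 109*(60 + 15*(-4)) = 109*(60 - 60) = 109*0 = 0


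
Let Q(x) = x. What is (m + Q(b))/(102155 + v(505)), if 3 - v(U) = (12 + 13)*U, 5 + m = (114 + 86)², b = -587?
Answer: 39408/89533 ≈ 0.44015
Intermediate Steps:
m = 39995 (m = -5 + (114 + 86)² = -5 + 200² = -5 + 40000 = 39995)
v(U) = 3 - 25*U (v(U) = 3 - (12 + 13)*U = 3 - 25*U)
(m + Q(b))/(102155 + v(505)) = (39995 - 587)/(102155 + (3 - 25*505)) = 39408/(102155 + (3 - 12625)) = 39408/(102155 - 12622) = 39408/89533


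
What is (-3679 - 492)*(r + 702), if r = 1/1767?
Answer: -5173854385/1767 ≈ -2.9280e+6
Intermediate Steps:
r = 1/1767 ≈ 0.00056593
(-3679 - 492)*(r + 702) = (-3679 - 492)*(1/1767 + 702) = -4171*1240435/1767 = -5173854385/1767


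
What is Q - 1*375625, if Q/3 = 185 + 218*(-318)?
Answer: -583042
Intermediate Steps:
Q = -207417 (Q = 3*(185 + 218*(-318)) = 3*(185 - 69324) = 3*(-69139) = -207417)
Q - 1*375625 = -207417 - 1*375625 = -207417 - 375625 = -583042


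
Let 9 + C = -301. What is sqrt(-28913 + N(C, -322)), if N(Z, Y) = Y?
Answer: I*sqrt(29235) ≈ 170.98*I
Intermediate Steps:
C = -310 (C = -9 - 301 = -310)
sqrt(-28913 + N(C, -322)) = sqrt(-28913 - 322) = sqrt(-29235) = I*sqrt(29235)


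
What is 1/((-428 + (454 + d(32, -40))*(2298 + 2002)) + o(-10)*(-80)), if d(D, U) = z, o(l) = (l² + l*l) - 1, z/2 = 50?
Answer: 1/2365852 ≈ 4.2268e-7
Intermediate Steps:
z = 100 (z = 2*50 = 100)
o(l) = -1 + 2*l² (o(l) = (l² + l²) - 1 = 2*l² - 1 = -1 + 2*l²)
d(D, U) = 100
1/((-428 + (454 + d(32, -40))*(2298 + 2002)) + o(-10)*(-80)) = 1/((-428 + (454 + 100)*(2298 + 2002)) + (-1 + 2*(-10)²)*(-80)) = 1/((-428 + 554*4300) + (-1 + 2*100)*(-80)) = 1/((-428 + 2382200) + (-1 + 200)*(-80)) = 1/(2381772 + 199*(-80)) = 1/(2381772 - 15920) = 1/2365852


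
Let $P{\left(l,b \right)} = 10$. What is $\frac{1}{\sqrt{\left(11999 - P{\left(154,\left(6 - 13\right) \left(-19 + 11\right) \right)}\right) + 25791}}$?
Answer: $\frac{\sqrt{9445}}{18890} \approx 0.0051448$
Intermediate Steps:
$\frac{1}{\sqrt{\left(11999 - P{\left(154,\left(6 - 13\right) \left(-19 + 11\right) \right)}\right) + 25791}} = \frac{1}{\sqrt{\left(11999 - 10\right) + 25791}} = \frac{1}{\sqrt{11989 + 25791}} = \frac{1}{\sqrt{37780}} = \frac{1}{2 \sqrt{9445}} = \frac{\sqrt{9445}}{18890}$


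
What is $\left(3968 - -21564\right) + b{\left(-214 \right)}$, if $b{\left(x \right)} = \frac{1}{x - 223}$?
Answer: $\frac{11157483}{437} \approx 25532.0$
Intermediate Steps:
$b{\left(x \right)} = \frac{1}{-223 + x}$
$\left(3968 - -21564\right) + b{\left(-214 \right)} = \left(3968 - -21564\right) + \frac{1}{-223 - 214} = \left(3968 + 21564\right) + \frac{1}{-437} = 25532 - \frac{1}{437} = \frac{11157483}{437}$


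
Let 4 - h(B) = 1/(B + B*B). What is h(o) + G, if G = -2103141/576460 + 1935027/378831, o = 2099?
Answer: 43794480330767207/8021677079985450 ≈ 5.4595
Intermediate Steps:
h(B) = 4 - 1/(B + B²) (h(B) = 4 - 1/(B + B*B) = 4 - 1/(B + B²))
G = 106243552083/72793639420 (G = -2103141*1/576460 + 1935027*(1/378831) = -2103141/576460 + 645009/126277 = 106243552083/72793639420 ≈ 1.4595)
h(o) + G = (-1 + 4*2099 + 4*2099²)/(2099*(1 + 2099)) + 106243552083/72793639420 = (1/2099)*(-1 + 8396 + 4*4405801)/2100 + 106243552083/72793639420 = (1/2099)*(1/2100)*(-1 + 8396 + 17623204) + 106243552083/72793639420 = (1/2099)*(1/2100)*17631599 + 106243552083/72793639420 = 17631599/4407900 + 106243552083/72793639420 = 43794480330767207/8021677079985450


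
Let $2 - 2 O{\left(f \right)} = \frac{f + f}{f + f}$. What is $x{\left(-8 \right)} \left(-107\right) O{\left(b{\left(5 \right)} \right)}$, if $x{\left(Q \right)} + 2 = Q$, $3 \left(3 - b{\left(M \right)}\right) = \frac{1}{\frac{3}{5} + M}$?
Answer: $535$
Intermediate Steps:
$b{\left(M \right)} = 3 - \frac{1}{3 \left(\frac{3}{5} + M\right)}$
$O{\left(f \right)} = \frac{1}{2}$ ($O{\left(f \right)} = 1 - \frac{\left(f + f\right) \frac{1}{f + f}}{2} = 1 - \frac{2 f \frac{1}{2 f}}{2} = 1 - \frac{1}{2} = \frac{1}{2}$)
$x{\left(Q \right)} = -2 + Q$
$x{\left(-8 \right)} \left(-107\right) O{\left(b{\left(5 \right)} \right)} = \left(-2 - 8\right) \left(-107\right) \frac{1}{2} = \left(-10\right) \left(-107\right) \frac{1}{2} = 1070 \cdot \frac{1}{2} = 535$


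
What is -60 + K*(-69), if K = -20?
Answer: 1320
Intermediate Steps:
-60 + K*(-69) = -60 - 20*(-69) = -60 + 1380 = 1320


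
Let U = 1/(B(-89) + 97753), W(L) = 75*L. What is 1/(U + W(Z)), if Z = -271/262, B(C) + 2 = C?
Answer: -6396861/496244972 ≈ -0.012891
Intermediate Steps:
B(C) = -2 + C
Z = -271/262 (Z = -271*1/262 = -271/262 ≈ -1.0344)
U = 1/97662 (U = 1/((-2 - 89) + 97753) = 1/(-91 + 97753) = 1/97662 ≈ 1.0239e-5)
1/(U + W(Z)) = 1/(1/97662 + 75*(-271/262)) = 1/(1/97662 - 20325/262) = 1/(-496244972/6396861) = -6396861/496244972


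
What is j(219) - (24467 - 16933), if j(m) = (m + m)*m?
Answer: 88388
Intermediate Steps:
j(m) = 2*m² (j(m) = (2*m)*m = 2*m²)
j(219) - (24467 - 16933) = 2*219² - (24467 - 16933) = 2*47961 - 1*7534 = 95922 - 7534 = 88388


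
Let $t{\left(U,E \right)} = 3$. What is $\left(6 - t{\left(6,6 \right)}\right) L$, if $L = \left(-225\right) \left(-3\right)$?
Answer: $2025$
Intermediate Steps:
$L = 675$
$\left(6 - t{\left(6,6 \right)}\right) L = \left(6 - 3\right) 675 = 3 \cdot 675 = 2025$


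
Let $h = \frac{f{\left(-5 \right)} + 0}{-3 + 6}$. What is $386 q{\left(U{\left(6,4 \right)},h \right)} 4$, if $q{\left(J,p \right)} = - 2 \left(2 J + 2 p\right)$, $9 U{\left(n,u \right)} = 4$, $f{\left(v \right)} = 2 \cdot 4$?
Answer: $- \frac{172928}{9} \approx -19214.0$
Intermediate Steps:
$f{\left(v \right)} = 8$
$U{\left(n,u \right)} = \frac{4}{9}$ ($U{\left(n,u \right)} = \frac{1}{9} \cdot 4 = \frac{4}{9}$)
$h = \frac{8}{3}$ ($h = \frac{8 + 0}{-3 + 6} = \frac{8}{3} \approx 2.6667$)
$q{\left(J,p \right)} = - 4 J - 4 p$
$386 q{\left(U{\left(6,4 \right)},h \right)} 4 = 386 \left(\left(-4\right) \frac{4}{9} - \frac{32}{3}\right) 4 = 386 \left(- \frac{16}{9} - \frac{32}{3}\right) 4 = 386 \left(\left(- \frac{112}{9}\right) 4\right) = 386 \left(- \frac{448}{9}\right) = - \frac{172928}{9}$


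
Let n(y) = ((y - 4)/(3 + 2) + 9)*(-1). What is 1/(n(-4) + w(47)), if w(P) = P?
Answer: 5/198 ≈ 0.025253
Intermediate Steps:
n(y) = -41/5 - y/5 (n(y) = ((-4 + y)/5 + 9)*(-1) = ((-4 + y)*(1/5) + 9)*(-1) = ((-4/5 + y/5) + 9)*(-1) = (41/5 + y/5)*(-1) = -41/5 - y/5)
1/(n(-4) + w(47)) = 1/((-41/5 - 1/5*(-4)) + 47) = 1/((-41/5 + 4/5) + 47) = 1/(-37/5 + 47) = 1/(198/5) = 5/198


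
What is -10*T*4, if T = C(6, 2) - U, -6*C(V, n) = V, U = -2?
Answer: -40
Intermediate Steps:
C(V, n) = -V/6
T = 1 (T = -1/6*6 - 1*(-2) = -1 + 2 = 1)
-10*T*4 = -10*1*4 = -10*4 = -40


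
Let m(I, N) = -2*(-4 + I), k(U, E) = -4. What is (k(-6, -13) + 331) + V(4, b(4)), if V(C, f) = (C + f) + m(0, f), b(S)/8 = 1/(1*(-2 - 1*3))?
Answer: 1687/5 ≈ 337.40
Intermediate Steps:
m(I, N) = 8 - 2*I
b(S) = -8/5 (b(S) = 8/((1*(-2 - 1*3))) = 8/((1*(-2 - 3))) = 8/((1*(-5))) = 8/(-5) = 8*(-⅕) = -8/5)
V(C, f) = 8 + C + f (V(C, f) = (C + f) + (8 - 2*0) = (C + f) + (8 + 0) = (C + f) + 8 = 8 + C + f)
(k(-6, -13) + 331) + V(4, b(4)) = (-4 + 331) + (8 + 4 - 8/5) = 327 + 52/5 = 1687/5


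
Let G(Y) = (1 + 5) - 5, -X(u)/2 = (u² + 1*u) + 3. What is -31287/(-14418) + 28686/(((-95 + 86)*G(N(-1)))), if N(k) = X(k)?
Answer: -15307895/4806 ≈ -3185.2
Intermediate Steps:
X(u) = -6 - 2*u - 2*u² (X(u) = -2*((u² + 1*u) + 3) = -2*((u² + u) + 3) = -2*((u + u²) + 3) = -2*(3 + u + u²) = -6 - 2*u - 2*u²)
N(k) = -6 - 2*k - 2*k²
G(Y) = 1 (G(Y) = 6 - 5 = 1)
-31287/(-14418) + 28686/(((-95 + 86)*G(N(-1)))) = -31287/(-14418) + 28686/(((-95 + 86)*1)) = -31287*(-1/14418) + 28686/((-9*1)) = 10429/4806 + 28686/(-9) = 10429/4806 + 28686*(-⅑) = 10429/4806 - 9562/3 = -15307895/4806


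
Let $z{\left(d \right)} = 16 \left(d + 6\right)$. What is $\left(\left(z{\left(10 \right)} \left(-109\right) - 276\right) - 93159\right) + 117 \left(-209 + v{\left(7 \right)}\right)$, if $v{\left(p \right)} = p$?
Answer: $-144973$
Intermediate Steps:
$z{\left(d \right)} = 96 + 16 d$ ($z{\left(d \right)} = 16 \left(6 + d\right) = 96 + 16 d$)
$\left(\left(z{\left(10 \right)} \left(-109\right) - 276\right) - 93159\right) + 117 \left(-209 + v{\left(7 \right)}\right) = \left(\left(\left(96 + 16 \cdot 10\right) \left(-109\right) - 276\right) - 93159\right) + 117 \left(-209 + 7\right) = \left(\left(\left(96 + 160\right) \left(-109\right) - 276\right) - 93159\right) + 117 \left(-202\right) = \left(\left(256 \left(-109\right) - 276\right) - 93159\right) - 23634 = \left(\left(-27904 - 276\right) - 93159\right) - 23634 = \left(-28180 - 93159\right) - 23634 = -121339 - 23634 = -144973$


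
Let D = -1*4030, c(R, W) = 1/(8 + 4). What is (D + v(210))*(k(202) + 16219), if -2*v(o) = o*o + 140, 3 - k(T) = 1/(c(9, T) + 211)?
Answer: -1074511711100/2533 ≈ -4.2421e+8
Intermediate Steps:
c(R, W) = 1/12
k(T) = 7587/2533 (k(T) = 3 - 1/(1/12 + 211) = 3 - 1/2533/12 = 3 - 1*12/2533 = 3 - 12/2533 = 7587/2533)
D = -4030
v(o) = -70 - o²/2 (v(o) = -(o*o + 140)/2 = -(o² + 140)/2 = -(140 + o²)/2 = -70 - o²/2)
(D + v(210))*(k(202) + 16219) = (-4030 + (-70 - ½*210²))*(7587/2533 + 16219) = (-4030 + (-70 - ½*44100))*(41090314/2533) = (-4030 + (-70 - 22050))*(41090314/2533) = (-4030 - 22120)*(41090314/2533) = -26150*41090314/2533 = -1074511711100/2533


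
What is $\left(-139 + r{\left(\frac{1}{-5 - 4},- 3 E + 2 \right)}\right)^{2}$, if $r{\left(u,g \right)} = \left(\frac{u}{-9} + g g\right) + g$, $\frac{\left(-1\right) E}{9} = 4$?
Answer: $\frac{955998973504}{6561} \approx 1.4571 \cdot 10^{8}$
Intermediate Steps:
$E = -36$ ($E = \left(-9\right) 4 = -36$)
$r{\left(u,g \right)} = g + g^{2} - \frac{u}{9}$ ($r{\left(u,g \right)} = \left(- \frac{u}{9} + g^{2}\right) + g = \left(g^{2} - \frac{u}{9}\right) + g = g + g^{2} - \frac{u}{9}$)
$\left(-139 + r{\left(\frac{1}{-5 - 4},- 3 E + 2 \right)}\right)^{2} = \left(-139 + \left(\left(\left(-3\right) \left(-36\right) + 2\right) + \left(\left(-3\right) \left(-36\right) + 2\right)^{2} - \frac{1}{9 \left(-5 - 4\right)}\right)\right)^{2} = \left(-139 + \left(\left(108 + 2\right) + \left(108 + 2\right)^{2} - \frac{1}{9 \left(-9\right)}\right)\right)^{2} = \left(-139 + \left(110 + 110^{2} - - \frac{1}{81}\right)\right)^{2} = \left(-139 + \left(110 + 12100 + \frac{1}{81}\right)\right)^{2} = \left(-139 + \frac{989011}{81}\right)^{2} = \left(\frac{977752}{81}\right)^{2} = \frac{955998973504}{6561}$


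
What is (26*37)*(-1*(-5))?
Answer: 4810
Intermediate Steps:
(26*37)*(-1*(-5)) = 962*5 = 4810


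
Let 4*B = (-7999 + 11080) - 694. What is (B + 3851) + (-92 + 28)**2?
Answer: 34175/4 ≈ 8543.8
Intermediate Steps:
B = 2387/4 (B = ((-7999 + 11080) - 694)/4 = (3081 - 694)/4 = (1/4)*2387 = 2387/4 ≈ 596.75)
(B + 3851) + (-92 + 28)**2 = (2387/4 + 3851) + (-92 + 28)**2 = 17791/4 + (-64)**2 = 17791/4 + 4096 = 34175/4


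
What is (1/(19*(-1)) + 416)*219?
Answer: 1730757/19 ≈ 91093.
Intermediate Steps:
(1/(19*(-1)) + 416)*219 = (1/(-19) + 416)*219 = (-1/19 + 416)*219 = (7903/19)*219 = 1730757/19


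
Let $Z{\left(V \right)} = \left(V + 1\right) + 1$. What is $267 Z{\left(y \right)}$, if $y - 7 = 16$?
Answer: $6675$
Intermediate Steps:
$y = 23$ ($y = 7 + 16 = 23$)
$Z{\left(V \right)} = 2 + V$ ($Z{\left(V \right)} = \left(1 + V\right) + 1 = 2 + V$)
$267 Z{\left(y \right)} = 267 \left(2 + 23\right) = 267 \cdot 25 = 6675$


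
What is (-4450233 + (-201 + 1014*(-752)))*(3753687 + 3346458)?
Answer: -37012786079490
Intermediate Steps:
(-4450233 + (-201 + 1014*(-752)))*(3753687 + 3346458) = (-4450233 + (-201 - 762528))*7100145 = (-4450233 - 762729)*7100145 = -5212962*7100145 = -37012786079490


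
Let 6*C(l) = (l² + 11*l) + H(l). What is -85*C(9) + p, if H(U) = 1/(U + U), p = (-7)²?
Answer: -270193/108 ≈ -2501.8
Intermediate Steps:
p = 49
H(U) = 1/(2*U)
C(l) = l²/6 + 1/(12*l) + 11*l/6 (C(l) = ((l² + 11*l) + 1/(2*l))/6 = (l² + 1/(2*l) + 11*l)/6 = l²/6 + 1/(12*l) + 11*l/6)
-85*C(9) + p = -85*(1 + 2*9²*(11 + 9))/(12*9) + 49 = -85*(1 + 2*81*20)/(12*9) + 49 = -85*(1 + 3240)/(12*9) + 49 = -85*3241/(12*9) + 49 = -85*3241/108 + 49 = -275485/108 + 49 = -270193/108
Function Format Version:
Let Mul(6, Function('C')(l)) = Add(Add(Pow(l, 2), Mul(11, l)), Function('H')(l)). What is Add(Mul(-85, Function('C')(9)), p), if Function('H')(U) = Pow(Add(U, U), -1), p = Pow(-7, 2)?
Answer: Rational(-270193, 108) ≈ -2501.8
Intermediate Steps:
p = 49
Function('H')(U) = Mul(Rational(1, 2), Pow(U, -1)) (Function('H')(U) = Pow(Mul(2, U), -1) = Mul(Rational(1, 2), Pow(U, -1)))
Function('C')(l) = Add(Mul(Rational(1, 6), Pow(l, 2)), Mul(Rational(1, 12), Pow(l, -1)), Mul(Rational(11, 6), l)) (Function('C')(l) = Mul(Rational(1, 6), Add(Add(Pow(l, 2), Mul(11, l)), Mul(Rational(1, 2), Pow(l, -1)))) = Mul(Rational(1, 6), Add(Pow(l, 2), Mul(Rational(1, 2), Pow(l, -1)), Mul(11, l))) = Add(Mul(Rational(1, 6), Pow(l, 2)), Mul(Rational(1, 12), Pow(l, -1)), Mul(Rational(11, 6), l)))
Add(Mul(-85, Function('C')(9)), p) = Add(Mul(-85, Mul(Rational(1, 12), Pow(9, -1), Add(1, Mul(2, Pow(9, 2), Add(11, 9))))), 49) = Add(Mul(-85, Mul(Rational(1, 12), Rational(1, 9), Add(1, Mul(2, 81, 20)))), 49) = Add(Mul(-85, Mul(Rational(1, 12), Rational(1, 9), Add(1, 3240))), 49) = Add(Mul(-85, Mul(Rational(1, 12), Rational(1, 9), 3241)), 49) = Add(Mul(-85, Rational(3241, 108)), 49) = Add(Rational(-275485, 108), 49) = Rational(-270193, 108)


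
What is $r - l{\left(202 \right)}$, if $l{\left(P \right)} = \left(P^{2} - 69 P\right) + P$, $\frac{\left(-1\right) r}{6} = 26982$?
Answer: $-188960$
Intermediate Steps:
$r = -161892$ ($r = \left(-6\right) 26982 = -161892$)
$l{\left(P \right)} = P^{2} - 68 P$
$r - l{\left(202 \right)} = -161892 - 202 \left(-68 + 202\right) = -161892 - 202 \cdot 134 = -161892 - 27068 = -188960$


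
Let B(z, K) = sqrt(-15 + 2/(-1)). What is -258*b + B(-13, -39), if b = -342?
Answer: 88236 + I*sqrt(17) ≈ 88236.0 + 4.1231*I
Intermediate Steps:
B(z, K) = I*sqrt(17) (B(z, K) = sqrt(-15 + 2*(-1)) = sqrt(-15 - 2) = sqrt(-17) = I*sqrt(17))
-258*b + B(-13, -39) = -258*(-342) + I*sqrt(17) = 88236 + I*sqrt(17)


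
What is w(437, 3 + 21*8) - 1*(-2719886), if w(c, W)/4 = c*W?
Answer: 3018794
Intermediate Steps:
w(c, W) = 4*W*c (w(c, W) = 4*(c*W) = 4*(W*c) = 4*W*c)
w(437, 3 + 21*8) - 1*(-2719886) = 4*(3 + 21*8)*437 - 1*(-2719886) = 4*(3 + 168)*437 + 2719886 = 4*171*437 + 2719886 = 298908 + 2719886 = 3018794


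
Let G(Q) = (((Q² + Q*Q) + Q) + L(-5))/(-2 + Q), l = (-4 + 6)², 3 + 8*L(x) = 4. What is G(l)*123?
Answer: 35547/16 ≈ 2221.7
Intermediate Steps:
L(x) = ⅛ (L(x) = -3/8 + (⅛)*4 = -3/8 + ½ = ⅛)
l = 4 (l = 2² = 4)
G(Q) = (⅛ + Q + 2*Q²)/(-2 + Q) (G(Q) = (((Q² + Q*Q) + Q) + ⅛)/(-2 + Q) = (((Q² + Q²) + Q) + ⅛)/(-2 + Q) = ((2*Q² + Q) + ⅛)/(-2 + Q) = ((Q + 2*Q²) + ⅛)/(-2 + Q) = (⅛ + Q + 2*Q²)/(-2 + Q))
G(l)*123 = ((⅛ + 4 + 2*4²)/(-2 + 4))*123 = ((⅛ + 4 + 2*16)/2)*123 = ((⅛ + 4 + 32)/2)*123 = ((½)*(289/8))*123 = (289/16)*123 = 35547/16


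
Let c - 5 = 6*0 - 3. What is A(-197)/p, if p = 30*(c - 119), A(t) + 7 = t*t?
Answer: -6467/585 ≈ -11.055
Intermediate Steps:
c = 2 (c = 5 + (6*0 - 3) = 5 + (0 - 3) = 5 - 3 = 2)
A(t) = -7 + t² (A(t) = -7 + t*t = -7 + t²)
p = -3510 (p = 30*(2 - 119) = 30*(-117) = -3510)
A(-197)/p = (-7 + (-197)²)/(-3510) = (-7 + 38809)*(-1/3510) = 38802*(-1/3510) = -6467/585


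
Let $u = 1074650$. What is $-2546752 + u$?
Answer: $-1472102$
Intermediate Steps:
$-2546752 + u = -2546752 + 1074650 = -1472102$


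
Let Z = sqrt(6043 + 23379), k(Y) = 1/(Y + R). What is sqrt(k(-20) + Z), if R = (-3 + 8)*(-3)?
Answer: sqrt(-35 + 1225*sqrt(29422))/35 ≈ 13.096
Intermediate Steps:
R = -15 (R = 5*(-3) = -15)
k(Y) = 1/(-15 + Y) (k(Y) = 1/(Y - 15) = 1/(-15 + Y))
Z = sqrt(29422) ≈ 171.53
sqrt(k(-20) + Z) = sqrt(1/(-15 - 20) + sqrt(29422)) = sqrt(1/(-35) + sqrt(29422)) = sqrt(-1/35 + sqrt(29422))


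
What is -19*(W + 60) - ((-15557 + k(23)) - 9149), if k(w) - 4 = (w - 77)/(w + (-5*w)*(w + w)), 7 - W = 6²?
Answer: 127003117/5267 ≈ 24113.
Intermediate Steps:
W = -29 (W = 7 - 1*6² = 7 - 1*36 = 7 - 36 = -29)
k(w) = 4 + (-77 + w)/(w - 10*w²) (k(w) = 4 + (w - 77)/(w + (-5*w)*(w + w)) = 4 + (-77 + w)/(w + (-5*w)*(2*w)) = 4 + (-77 + w)/(w - 10*w²))
-19*(W + 60) - ((-15557 + k(23)) - 9149) = -19*(-29 + 60) - ((-15557 + (77 - 5*23 + 40*23²)/(23*(-1 + 10*23))) - 9149) = -19*31 - ((-15557 + (77 - 115 + 40*529)/(23*(-1 + 230))) - 9149) = -589 - ((-15557 + (1/23)*(77 - 115 + 21160)/229) - 9149) = -589 - ((-15557 + (1/23)*(1/229)*21122) - 9149) = -589 - ((-15557 + 21122/5267) - 9149) = -589 - (-81917597/5267 - 9149) = -589 - 1*(-130105380/5267) = -589 + 130105380/5267 = 127003117/5267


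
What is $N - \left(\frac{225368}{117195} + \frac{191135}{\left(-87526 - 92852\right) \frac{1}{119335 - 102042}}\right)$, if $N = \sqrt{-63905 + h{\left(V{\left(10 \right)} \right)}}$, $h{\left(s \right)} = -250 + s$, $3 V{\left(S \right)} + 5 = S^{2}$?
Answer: $\frac{9931376808439}{542035890} + \frac{i \sqrt{577110}}{3} \approx 18322.0 + 253.23 i$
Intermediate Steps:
$V{\left(S \right)} = - \frac{5}{3} + \frac{S^{2}}{3}$
$N = \frac{i \sqrt{577110}}{3}$ ($N = \sqrt{-63905 - \left(\frac{755}{3} - \frac{100}{3}\right)} = \sqrt{-63905 + \left(-250 + \left(- \frac{5}{3} + \frac{1}{3} \cdot 100\right)\right)} = \sqrt{-63905 + \left(-250 + \left(- \frac{5}{3} + \frac{100}{3}\right)\right)} = \sqrt{-63905 + \left(-250 + \frac{95}{3}\right)} = \sqrt{-63905 - \frac{655}{3}} = \sqrt{- \frac{192370}{3}} = \frac{i \sqrt{577110}}{3} \approx 253.23 i$)
$N - \left(\frac{225368}{117195} + \frac{191135}{\left(-87526 - 92852\right) \frac{1}{119335 - 102042}}\right) = \frac{i \sqrt{577110}}{3} - \left(\frac{225368}{117195} + \frac{191135}{\left(-87526 - 92852\right) \frac{1}{119335 - 102042}}\right) = \frac{i \sqrt{577110}}{3} - \left(225368 \cdot \frac{1}{117195} + \frac{191135}{\left(-180378\right) \frac{1}{17293}}\right) = \frac{i \sqrt{577110}}{3} - \left(\frac{17336}{9015} + \frac{191135}{\left(-180378\right) \frac{1}{17293}}\right) = \frac{i \sqrt{577110}}{3} - \left(\frac{17336}{9015} + \frac{191135}{- \frac{180378}{17293}}\right) = \frac{i \sqrt{577110}}{3} - \left(\frac{17336}{9015} + 191135 \left(- \frac{17293}{180378}\right)\right) = \frac{i \sqrt{577110}}{3} - \left(\frac{17336}{9015} - \frac{3305297555}{180378}\right) = \frac{i \sqrt{577110}}{3} - - \frac{9931376808439}{542035890} = \frac{i \sqrt{577110}}{3} + \frac{9931376808439}{542035890} = \frac{9931376808439}{542035890} + \frac{i \sqrt{577110}}{3}$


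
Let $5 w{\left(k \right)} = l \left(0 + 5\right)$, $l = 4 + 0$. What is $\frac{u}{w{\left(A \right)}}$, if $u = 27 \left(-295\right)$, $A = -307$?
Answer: $- \frac{7965}{4} \approx -1991.3$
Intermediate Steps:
$l = 4$
$u = -7965$
$w{\left(k \right)} = 4$ ($w{\left(k \right)} = \frac{4 \left(0 + 5\right)}{5} = \frac{4 \cdot 5}{5} = \frac{1}{5} \cdot 20 = 4$)
$\frac{u}{w{\left(A \right)}} = - \frac{7965}{4}$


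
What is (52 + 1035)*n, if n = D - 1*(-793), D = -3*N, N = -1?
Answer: 865252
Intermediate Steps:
D = 3 (D = -3*(-1) = 3)
n = 796 (n = 3 - 1*(-793) = 3 + 793 = 796)
(52 + 1035)*n = (52 + 1035)*796 = 1087*796 = 865252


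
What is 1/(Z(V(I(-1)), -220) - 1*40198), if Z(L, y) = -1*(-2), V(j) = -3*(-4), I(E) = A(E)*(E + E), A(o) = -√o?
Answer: -1/40196 ≈ -2.4878e-5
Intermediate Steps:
I(E) = -2*E^(3/2) (I(E) = (-√E)*(E + E) = (-√E)*(2*E) = -2*E^(3/2))
V(j) = 12
Z(L, y) = 2
1/(Z(V(I(-1)), -220) - 1*40198) = 1/(2 - 1*40198) = 1/(2 - 40198) = 1/(-40196) = -1/40196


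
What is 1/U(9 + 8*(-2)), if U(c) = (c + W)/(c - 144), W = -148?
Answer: 151/155 ≈ 0.97419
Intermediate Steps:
U(c) = (-148 + c)/(-144 + c) (U(c) = (c - 148)/(c - 144) = (-148 + c)/(-144 + c))
1/U(9 + 8*(-2)) = 1/((-148 + (9 + 8*(-2)))/(-144 + (9 + 8*(-2)))) = 1/((-148 + (9 - 16))/(-144 + (9 - 16))) = 1/((-148 - 7)/(-144 - 7)) = 1/(-155/(-151)) = 1/(-1/151*(-155)) = 1/(155/151) = 151/155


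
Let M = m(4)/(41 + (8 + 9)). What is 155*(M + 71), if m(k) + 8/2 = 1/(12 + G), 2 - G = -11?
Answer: 3188381/290 ≈ 10994.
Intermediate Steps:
G = 13 (G = 2 - 1*(-11) = 2 + 11 = 13)
m(k) = -99/25 (m(k) = -4 + 1/(12 + 13) = -4 + 1/25 = -99/25)
M = -99/1450 (M = -99/(25*(41 + (8 + 9))) = -99/(25*(41 + 17)) = -99/25/58 = -99/25*1/58 = -99/1450 ≈ -0.068276)
155*(M + 71) = 155*(-99/1450 + 71) = 155*(102851/1450) = 3188381/290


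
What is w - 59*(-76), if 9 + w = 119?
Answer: 4594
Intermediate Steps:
w = 110 (w = -9 + 119 = 110)
w - 59*(-76) = 110 - 59*(-76) = 110 + 4484 = 4594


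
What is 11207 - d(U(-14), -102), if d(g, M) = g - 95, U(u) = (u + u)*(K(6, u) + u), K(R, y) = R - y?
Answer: 11470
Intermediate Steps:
U(u) = 12*u (U(u) = (u + u)*((6 - u) + u) = (2*u)*6 = 12*u)
d(g, M) = -95 + g
11207 - d(U(-14), -102) = 11207 - (-95 + 12*(-14)) = 11207 - (-95 - 168) = 11207 - 1*(-263) = 11207 + 263 = 11470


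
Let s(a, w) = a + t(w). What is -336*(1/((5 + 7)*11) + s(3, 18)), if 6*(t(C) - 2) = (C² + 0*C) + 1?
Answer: -218708/11 ≈ -19883.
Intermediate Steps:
t(C) = 13/6 + C²/6 (t(C) = 2 + ((C² + 0*C) + 1)/6 = 2 + ((C² + 0) + 1)/6 = 2 + (C² + 1)/6 = 2 + (1 + C²)/6 = 2 + (⅙ + C²/6) = 13/6 + C²/6)
s(a, w) = 13/6 + a + w²/6 (s(a, w) = a + (13/6 + w²/6) = 13/6 + a + w²/6)
-336*(1/((5 + 7)*11) + s(3, 18)) = -336*(1/((5 + 7)*11) + (13/6 + 3 + (⅙)*18²)) = -336*(1/(12*11) + (13/6 + 3 + (⅙)*324)) = -336*(1/132 + (13/6 + 3 + 54)) = -336*(1/132 + 355/6) = -336*7811/132 = -218708/11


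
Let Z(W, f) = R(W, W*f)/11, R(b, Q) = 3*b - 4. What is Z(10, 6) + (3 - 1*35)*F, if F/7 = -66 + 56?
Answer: 24666/11 ≈ 2242.4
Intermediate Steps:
R(b, Q) = -4 + 3*b
F = -70 (F = 7*(-66 + 56) = 7*(-10) = -70)
Z(W, f) = -4/11 + 3*W/11 (Z(W, f) = (-4 + 3*W)/11 = (-4 + 3*W)*(1/11) = -4/11 + 3*W/11)
Z(10, 6) + (3 - 1*35)*F = (-4/11 + (3/11)*10) + (3 - 1*35)*(-70) = (-4/11 + 30/11) + (3 - 35)*(-70) = 26/11 - 32*(-70) = 26/11 + 2240 = 24666/11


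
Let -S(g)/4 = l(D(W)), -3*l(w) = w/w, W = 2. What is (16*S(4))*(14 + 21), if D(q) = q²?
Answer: 2240/3 ≈ 746.67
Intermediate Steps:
l(w) = -⅓ (l(w) = -w/(3*w) = -⅓*1 = -⅓)
S(g) = 4/3 (S(g) = -4*(-⅓) = 4/3)
(16*S(4))*(14 + 21) = (16*(4/3))*(14 + 21) = (64/3)*35 = 2240/3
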